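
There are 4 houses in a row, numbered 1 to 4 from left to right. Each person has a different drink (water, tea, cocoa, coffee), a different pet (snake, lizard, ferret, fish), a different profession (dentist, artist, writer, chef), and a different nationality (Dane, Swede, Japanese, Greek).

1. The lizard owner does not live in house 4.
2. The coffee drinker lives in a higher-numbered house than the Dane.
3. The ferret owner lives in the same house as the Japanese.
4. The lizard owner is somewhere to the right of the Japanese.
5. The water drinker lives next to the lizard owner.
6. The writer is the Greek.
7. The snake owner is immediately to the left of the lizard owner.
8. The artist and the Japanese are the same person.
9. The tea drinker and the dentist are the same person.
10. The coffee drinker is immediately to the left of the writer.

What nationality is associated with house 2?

The only pet still possible for house 4 is fish.
The only pet still possible for house 3 is lizard.
The snake owner is in house 2 (clue 7).
The only pet still possible for house 1 is ferret.
From clue 3, the Japanese must be in house 1.
From clue 8, the artist must be in house 1.
The coffee drinker is in house 3 (clue 2).
The writer is in house 4 (clue 10).
House 1 drink: only cocoa fits.
The only nationality still possible for house 2 is Dane.
The Greek is in house 4 (clue 6).
Clue 9 places the tea drinker in house 2.
Clue 9: the dentist is in house 2.
That leaves water as the drink for house 4.
The only profession still possible for house 3 is chef.
That leaves Swede as the nationality for house 3.
So: house 1 = cocoa/ferret/artist/Japanese, house 2 = tea/snake/dentist/Dane, house 3 = coffee/lizard/chef/Swede, house 4 = water/fish/writer/Greek.

Dane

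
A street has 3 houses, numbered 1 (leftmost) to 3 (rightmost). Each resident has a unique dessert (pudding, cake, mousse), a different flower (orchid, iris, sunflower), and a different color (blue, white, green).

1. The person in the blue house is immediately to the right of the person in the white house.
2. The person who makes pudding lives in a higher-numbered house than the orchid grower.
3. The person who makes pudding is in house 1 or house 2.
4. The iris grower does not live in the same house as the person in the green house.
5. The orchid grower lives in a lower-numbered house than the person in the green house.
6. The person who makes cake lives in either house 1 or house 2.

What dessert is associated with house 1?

From clue 3, the person who makes pudding must be in house 2.
So house 1 gets cake for dessert.
So house 3 gets mousse for dessert.
So house 1 gets white for color.
Clue 1 places the person in the blue house in house 2.
Clue 2 places the orchid grower in house 1.
That leaves green as the color for house 3.
By clue 4, the iris grower is in house 2.
So house 3 gets sunflower for flower.
So: house 1 = cake/orchid/white, house 2 = pudding/iris/blue, house 3 = mousse/sunflower/green.

cake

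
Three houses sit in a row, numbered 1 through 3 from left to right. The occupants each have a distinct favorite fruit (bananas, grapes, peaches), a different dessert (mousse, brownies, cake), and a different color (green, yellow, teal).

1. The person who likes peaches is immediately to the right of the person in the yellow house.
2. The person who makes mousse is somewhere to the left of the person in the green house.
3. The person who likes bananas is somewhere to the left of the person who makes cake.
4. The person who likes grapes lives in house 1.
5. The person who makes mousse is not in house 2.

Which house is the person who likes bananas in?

2

Clue 4: the person who likes grapes is in house 1.
From clue 5, the person who makes mousse must be in house 1.
So house 3 gets peaches for favorite fruit.
Clue 1 places the person in the yellow house in house 2.
Clue 3 places the person who makes cake in house 3.
So house 2 gets bananas for favorite fruit.
House 2's dessert must be brownies (nothing else left).
House 1 color: only teal fits.
The only color still possible for house 3 is green.
So: house 1 = grapes/mousse/teal, house 2 = bananas/brownies/yellow, house 3 = peaches/cake/green.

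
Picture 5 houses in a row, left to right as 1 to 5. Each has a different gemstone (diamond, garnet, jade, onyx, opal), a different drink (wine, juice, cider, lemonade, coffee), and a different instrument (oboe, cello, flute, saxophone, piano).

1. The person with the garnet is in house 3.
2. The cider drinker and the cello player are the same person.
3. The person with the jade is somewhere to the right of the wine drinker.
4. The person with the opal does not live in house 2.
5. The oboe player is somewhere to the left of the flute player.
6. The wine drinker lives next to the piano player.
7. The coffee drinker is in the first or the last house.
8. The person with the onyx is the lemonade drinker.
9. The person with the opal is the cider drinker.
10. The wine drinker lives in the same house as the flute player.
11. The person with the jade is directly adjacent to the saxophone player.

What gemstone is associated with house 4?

By clue 1, the person with the garnet is in house 3.
The person with the jade is narrowed to house 4 or 5; consider each.
Placing it in house 5 leads to a contradiction, so it's in house 4.
That leaves juice as the drink for house 4.
House 3 drink: only wine fits.
That leaves piano as the instrument for house 4.
By clue 10, the flute player is in house 3.
House 2's drink must be lemonade (nothing else left).
House 2 instrument: only oboe fits.
The only instrument still possible for house 5 is saxophone.
From clue 2, the cider drinker must be in house 1.
By clue 8, the person with the onyx is in house 2.
Clue 9: the person with the opal is in house 1.
So house 5 gets diamond for gemstone.
So house 5 gets coffee for drink.
So house 1 gets cello for instrument.
So: house 1 = opal/cider/cello, house 2 = onyx/lemonade/oboe, house 3 = garnet/wine/flute, house 4 = jade/juice/piano, house 5 = diamond/coffee/saxophone.

jade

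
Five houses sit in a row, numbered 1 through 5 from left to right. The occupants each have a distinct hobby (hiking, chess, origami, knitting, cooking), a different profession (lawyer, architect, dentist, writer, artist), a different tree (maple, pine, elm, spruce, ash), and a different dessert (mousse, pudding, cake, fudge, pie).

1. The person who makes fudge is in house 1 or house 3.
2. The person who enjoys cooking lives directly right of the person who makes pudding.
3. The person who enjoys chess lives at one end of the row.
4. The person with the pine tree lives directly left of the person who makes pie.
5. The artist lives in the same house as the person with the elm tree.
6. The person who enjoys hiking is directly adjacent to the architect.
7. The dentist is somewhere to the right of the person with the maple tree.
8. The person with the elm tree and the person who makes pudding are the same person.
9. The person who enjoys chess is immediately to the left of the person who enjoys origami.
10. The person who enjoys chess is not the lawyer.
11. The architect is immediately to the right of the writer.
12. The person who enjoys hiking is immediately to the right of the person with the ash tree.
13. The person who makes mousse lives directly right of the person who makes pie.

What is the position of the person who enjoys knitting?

4

From clue 9, the person who enjoys chess must be in house 1.
By clue 9, the person who enjoys origami is in house 2.
That leaves spruce as the tree for house 5.
House 1's profession must be writer (nothing else left).
By clue 11, the architect is in house 2.
Clue 6 places the person who enjoys hiking in house 3.
By clue 12, the person with the ash tree is in house 2.
The person who enjoys cooking is narrowed to house 4 or 5; consider each.
Placing it in house 4 leads to a contradiction, so it's in house 5.
Clue 2: the person who makes pudding is in house 4.
By clue 8, the person with the elm tree is in house 4.
House 4's hobby must be knitting (nothing else left).
So house 2 gets pie for dessert.
Clue 4 places the person with the pine tree in house 1.
The artist is in house 4 (clue 5).
The person who makes mousse is in house 3 (clue 13).
The only tree still possible for house 3 is maple.
So house 1 gets fudge for dessert.
House 5 dessert: only cake fits.
Clue 7: the dentist is in house 5.
House 3 profession: only lawyer fits.
So: house 1 = chess/writer/pine/fudge, house 2 = origami/architect/ash/pie, house 3 = hiking/lawyer/maple/mousse, house 4 = knitting/artist/elm/pudding, house 5 = cooking/dentist/spruce/cake.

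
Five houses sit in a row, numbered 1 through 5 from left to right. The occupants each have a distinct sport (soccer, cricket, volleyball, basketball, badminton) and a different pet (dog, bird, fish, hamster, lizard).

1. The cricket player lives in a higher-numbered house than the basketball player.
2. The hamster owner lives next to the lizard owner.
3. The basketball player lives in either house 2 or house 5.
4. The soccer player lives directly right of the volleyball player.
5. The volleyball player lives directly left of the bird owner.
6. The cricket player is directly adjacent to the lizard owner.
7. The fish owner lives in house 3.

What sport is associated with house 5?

Clue 3 places the basketball player in house 2.
Clue 7 places the fish owner in house 3.
The only sport still possible for house 1 is badminton.
The soccer player is narrowed to house 4 or 5; consider each.
Placing it in house 4 leads to a contradiction, so it's in house 5.
From clue 4, the volleyball player must be in house 4.
Clue 5 places the bird owner in house 5.
That leaves cricket as the sport for house 3.
The hamster owner is in house 1 (clue 2).
The lizard owner is in house 2 (clue 2).
The only pet still possible for house 4 is dog.
So: house 1 = badminton/hamster, house 2 = basketball/lizard, house 3 = cricket/fish, house 4 = volleyball/dog, house 5 = soccer/bird.

soccer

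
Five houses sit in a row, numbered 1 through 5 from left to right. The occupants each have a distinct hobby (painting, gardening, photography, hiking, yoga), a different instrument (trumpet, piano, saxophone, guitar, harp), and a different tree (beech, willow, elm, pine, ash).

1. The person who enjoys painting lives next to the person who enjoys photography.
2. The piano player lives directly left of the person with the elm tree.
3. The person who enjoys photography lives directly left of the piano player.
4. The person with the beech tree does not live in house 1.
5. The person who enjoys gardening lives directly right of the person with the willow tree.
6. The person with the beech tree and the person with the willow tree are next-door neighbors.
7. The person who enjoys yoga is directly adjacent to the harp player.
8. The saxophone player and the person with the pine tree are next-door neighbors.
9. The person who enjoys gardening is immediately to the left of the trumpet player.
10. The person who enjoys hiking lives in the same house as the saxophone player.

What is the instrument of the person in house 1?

The person who enjoys gardening is narrowed to house 2 or 3 or 4; consider each.
Placing it in house 3 and house 4 leads to a contradiction, so it's in house 2.
By clue 5, the person with the willow tree is in house 1.
The person with the beech tree is in house 2 (clue 6).
The trumpet player is in house 3 (clue 9).
Clue 1: the person who enjoys painting is in house 4.
Clue 1 places the person who enjoys photography in house 3.
The piano player is in house 4 (clue 3).
The only hobby still possible for house 1 is yoga.
The only hobby still possible for house 5 is hiking.
So house 1 gets guitar for instrument.
So house 2 gets harp for instrument.
The only instrument still possible for house 5 is saxophone.
From clue 2, the person with the elm tree must be in house 5.
By clue 8, the person with the pine tree is in house 4.
House 3 tree: only ash fits.
So: house 1 = yoga/guitar/willow, house 2 = gardening/harp/beech, house 3 = photography/trumpet/ash, house 4 = painting/piano/pine, house 5 = hiking/saxophone/elm.

guitar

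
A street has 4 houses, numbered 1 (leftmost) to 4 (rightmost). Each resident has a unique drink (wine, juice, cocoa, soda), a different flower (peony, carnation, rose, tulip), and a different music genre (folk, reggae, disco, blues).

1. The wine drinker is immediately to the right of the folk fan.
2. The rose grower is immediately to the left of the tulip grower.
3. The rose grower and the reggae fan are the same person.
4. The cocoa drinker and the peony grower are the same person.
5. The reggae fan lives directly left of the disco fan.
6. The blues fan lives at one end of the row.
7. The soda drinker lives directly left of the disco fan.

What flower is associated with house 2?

tulip

The blues fan is narrowed to house 1 or 4; consider each.
Placing it in house 1 leads to a contradiction, so it's in house 4.
The soda drinker is narrowed to house 1 or 2; consider each.
Placing it in house 2 leads to a contradiction, so it's in house 1.
Clue 7 places the disco fan in house 2.
So house 3 gets folk for music genre.
Clue 1 places the wine drinker in house 4.
The rose grower is in house 1 (clue 3).
The only music genre still possible for house 1 is reggae.
Clue 2: the tulip grower is in house 2.
That leaves carnation as the flower for house 4.
From clue 4, the cocoa drinker must be in house 3.
So house 2 gets juice for drink.
That leaves peony as the flower for house 3.
So: house 1 = soda/rose/reggae, house 2 = juice/tulip/disco, house 3 = cocoa/peony/folk, house 4 = wine/carnation/blues.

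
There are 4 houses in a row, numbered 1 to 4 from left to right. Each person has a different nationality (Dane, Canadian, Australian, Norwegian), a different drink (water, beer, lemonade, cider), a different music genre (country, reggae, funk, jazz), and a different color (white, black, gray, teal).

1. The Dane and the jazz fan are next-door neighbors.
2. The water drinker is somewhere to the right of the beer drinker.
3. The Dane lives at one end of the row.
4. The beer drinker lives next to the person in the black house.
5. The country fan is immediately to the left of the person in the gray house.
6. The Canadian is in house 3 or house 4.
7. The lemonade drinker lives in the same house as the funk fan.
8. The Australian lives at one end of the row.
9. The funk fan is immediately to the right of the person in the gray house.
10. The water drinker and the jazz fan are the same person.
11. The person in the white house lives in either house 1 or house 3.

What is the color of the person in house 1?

white

So house 2 gets Norwegian for nationality.
The only nationality still possible for house 3 is Canadian.
House 4 color: only teal fits.
The Australian is narrowed to house 1 or 4; consider each.
Placing it in house 4 leads to a contradiction, so it's in house 1.
So house 4 gets Dane for nationality.
By clue 1, the jazz fan is in house 3.
Clue 10: the water drinker is in house 3.
So house 4 gets lemonade for drink.
Clue 9: the person in the gray house is in house 3.
House 4's music genre must be funk (nothing else left).
The only color still possible for house 2 is black.
The beer drinker is in house 1 (clue 4).
By clue 5, the country fan is in house 2.
That leaves cider as the drink for house 2.
House 1's music genre must be reggae (nothing else left).
House 1's color must be white (nothing else left).
So: house 1 = Australian/beer/reggae/white, house 2 = Norwegian/cider/country/black, house 3 = Canadian/water/jazz/gray, house 4 = Dane/lemonade/funk/teal.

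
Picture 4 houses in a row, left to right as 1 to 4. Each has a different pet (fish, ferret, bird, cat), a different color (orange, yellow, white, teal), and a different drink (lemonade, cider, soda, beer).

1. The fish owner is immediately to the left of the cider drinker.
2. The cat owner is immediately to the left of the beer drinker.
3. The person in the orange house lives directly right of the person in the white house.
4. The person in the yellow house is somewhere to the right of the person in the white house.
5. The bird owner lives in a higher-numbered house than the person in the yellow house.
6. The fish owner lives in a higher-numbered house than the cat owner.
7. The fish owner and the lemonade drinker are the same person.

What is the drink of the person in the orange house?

House 1 drink: only soda fits.
So house 4 gets cider for drink.
By clue 1, the fish owner is in house 3.
From clue 7, the lemonade drinker must be in house 3.
House 4's pet must be bird (nothing else left).
So house 4 gets teal for color.
The only drink still possible for house 2 is beer.
Clue 2: the cat owner is in house 1.
That leaves ferret as the pet for house 2.
That leaves white as the color for house 1.
Clue 3 places the person in the orange house in house 2.
That leaves yellow as the color for house 3.
So: house 1 = cat/white/soda, house 2 = ferret/orange/beer, house 3 = fish/yellow/lemonade, house 4 = bird/teal/cider.

beer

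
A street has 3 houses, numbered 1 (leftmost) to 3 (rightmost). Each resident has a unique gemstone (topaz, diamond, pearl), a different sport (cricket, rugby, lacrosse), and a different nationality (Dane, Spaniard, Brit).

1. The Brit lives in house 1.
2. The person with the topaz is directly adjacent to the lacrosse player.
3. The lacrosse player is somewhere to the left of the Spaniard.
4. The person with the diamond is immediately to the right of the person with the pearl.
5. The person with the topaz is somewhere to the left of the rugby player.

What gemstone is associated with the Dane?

pearl

The Brit is in house 1 (clue 1).
So house 3 gets diamond for gemstone.
From clue 4, the person with the pearl must be in house 2.
That leaves topaz as the gemstone for house 1.
Clue 2: the lacrosse player is in house 2.
By clue 3, the Spaniard is in house 3.
So house 1 gets cricket for sport.
House 3 sport: only rugby fits.
House 2's nationality must be Dane (nothing else left).
So: house 1 = topaz/cricket/Brit, house 2 = pearl/lacrosse/Dane, house 3 = diamond/rugby/Spaniard.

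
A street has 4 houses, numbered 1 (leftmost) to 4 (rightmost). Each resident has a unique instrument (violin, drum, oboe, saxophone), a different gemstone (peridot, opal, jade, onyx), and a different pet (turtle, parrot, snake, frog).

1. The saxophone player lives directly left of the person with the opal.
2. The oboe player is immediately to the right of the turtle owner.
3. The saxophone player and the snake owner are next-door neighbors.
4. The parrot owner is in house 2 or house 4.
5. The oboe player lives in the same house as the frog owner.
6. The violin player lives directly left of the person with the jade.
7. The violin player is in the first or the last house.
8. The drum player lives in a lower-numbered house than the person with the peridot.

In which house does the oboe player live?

The violin player is in house 1 (clue 7).
House 4 instrument: only oboe fits.
That leaves onyx as the gemstone for house 1.
By clue 2, the turtle owner is in house 3.
Clue 5: the frog owner is in house 4.
By clue 6, the person with the jade is in house 2.
House 1 pet: only snake fits.
The only pet still possible for house 2 is parrot.
The saxophone player is in house 2 (clue 3).
House 3 instrument: only drum fits.
By clue 1, the person with the opal is in house 3.
Clue 8 places the person with the peridot in house 4.
So: house 1 = violin/onyx/snake, house 2 = saxophone/jade/parrot, house 3 = drum/opal/turtle, house 4 = oboe/peridot/frog.

4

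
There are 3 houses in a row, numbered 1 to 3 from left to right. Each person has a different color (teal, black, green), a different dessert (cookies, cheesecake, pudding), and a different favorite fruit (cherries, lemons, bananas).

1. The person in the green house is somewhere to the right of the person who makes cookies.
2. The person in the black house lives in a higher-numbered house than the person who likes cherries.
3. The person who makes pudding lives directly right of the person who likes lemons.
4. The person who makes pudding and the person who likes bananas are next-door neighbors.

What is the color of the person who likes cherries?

green

So house 1 gets teal for color.
That leaves bananas as the favorite fruit for house 3.
From clue 4, the person who makes pudding must be in house 2.
That leaves cheesecake as the dessert for house 3.
Clue 3: the person who likes lemons is in house 1.
So house 1 gets cookies for dessert.
That leaves cherries as the favorite fruit for house 2.
By clue 2, the person in the black house is in house 3.
The only color still possible for house 2 is green.
So: house 1 = teal/cookies/lemons, house 2 = green/pudding/cherries, house 3 = black/cheesecake/bananas.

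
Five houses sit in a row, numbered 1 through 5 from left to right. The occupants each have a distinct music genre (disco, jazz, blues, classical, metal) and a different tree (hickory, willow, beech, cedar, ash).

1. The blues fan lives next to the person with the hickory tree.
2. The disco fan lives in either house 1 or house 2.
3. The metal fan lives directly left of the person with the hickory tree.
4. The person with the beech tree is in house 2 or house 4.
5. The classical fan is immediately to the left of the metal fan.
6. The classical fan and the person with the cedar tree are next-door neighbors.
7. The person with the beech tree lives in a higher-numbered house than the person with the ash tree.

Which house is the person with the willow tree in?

5

The disco fan is narrowed to house 1 or 2; consider each.
Placing it in house 2 leads to a contradiction, so it's in house 1.
The classical fan is narrowed to house 2 or 3; consider each.
Placing it in house 3 leads to a contradiction, so it's in house 2.
Clue 5: the metal fan is in house 3.
Clue 3: the person with the hickory tree is in house 4.
The only tree still possible for house 2 is beech.
So house 5 gets willow for tree.
Clue 1 places the blues fan in house 5.
Clue 7 places the person with the ash tree in house 1.
The only music genre still possible for house 4 is jazz.
That leaves cedar as the tree for house 3.
So: house 1 = disco/ash, house 2 = classical/beech, house 3 = metal/cedar, house 4 = jazz/hickory, house 5 = blues/willow.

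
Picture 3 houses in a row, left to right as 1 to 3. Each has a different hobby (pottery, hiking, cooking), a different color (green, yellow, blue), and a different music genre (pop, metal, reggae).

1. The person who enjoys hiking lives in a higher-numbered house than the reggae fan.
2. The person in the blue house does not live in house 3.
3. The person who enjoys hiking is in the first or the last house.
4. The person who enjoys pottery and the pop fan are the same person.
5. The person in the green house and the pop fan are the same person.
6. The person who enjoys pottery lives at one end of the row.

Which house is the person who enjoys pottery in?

Clue 3: the person who enjoys hiking is in house 3.
House 2 hobby: only cooking fits.
Clue 4: the pop fan is in house 1.
By clue 5, the person in the green house is in house 1.
House 1's hobby must be pottery (nothing else left).
The only color still possible for house 2 is blue.
So house 3 gets yellow for color.
House 2's music genre must be reggae (nothing else left).
So house 3 gets metal for music genre.
So: house 1 = pottery/green/pop, house 2 = cooking/blue/reggae, house 3 = hiking/yellow/metal.

1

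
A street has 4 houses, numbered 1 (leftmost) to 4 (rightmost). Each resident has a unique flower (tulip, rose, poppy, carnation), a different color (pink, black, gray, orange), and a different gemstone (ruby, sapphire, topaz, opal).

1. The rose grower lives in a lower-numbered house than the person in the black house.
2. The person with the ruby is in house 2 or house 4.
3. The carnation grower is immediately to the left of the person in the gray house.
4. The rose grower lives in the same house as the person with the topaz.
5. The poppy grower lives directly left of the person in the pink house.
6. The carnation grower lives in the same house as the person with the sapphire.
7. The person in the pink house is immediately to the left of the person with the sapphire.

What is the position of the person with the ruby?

By clue 7, the person in the pink house is in house 2.
Clue 7: the person with the sapphire is in house 3.
That leaves tulip as the flower for house 4.
The only color still possible for house 1 is orange.
By clue 5, the poppy grower is in house 1.
The carnation grower is in house 3 (clue 6).
House 2 flower: only rose fits.
Clue 3: the person in the gray house is in house 4.
The person with the topaz is in house 2 (clue 4).
House 3's color must be black (nothing else left).
That leaves opal as the gemstone for house 1.
House 4's gemstone must be ruby (nothing else left).
So: house 1 = poppy/orange/opal, house 2 = rose/pink/topaz, house 3 = carnation/black/sapphire, house 4 = tulip/gray/ruby.

4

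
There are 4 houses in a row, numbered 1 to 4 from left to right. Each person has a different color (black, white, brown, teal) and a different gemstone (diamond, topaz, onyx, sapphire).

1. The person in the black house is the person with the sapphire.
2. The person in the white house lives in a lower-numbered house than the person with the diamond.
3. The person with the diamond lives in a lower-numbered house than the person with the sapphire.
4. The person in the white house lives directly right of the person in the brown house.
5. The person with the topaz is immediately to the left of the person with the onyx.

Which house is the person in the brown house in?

1

The only gemstone still possible for house 1 is topaz.
From clue 2, the person in the white house must be in house 2.
Clue 2 places the person with the diamond in house 3.
The person with the sapphire is in house 4 (clue 3).
By clue 4, the person in the brown house is in house 1.
Clue 5: the person with the onyx is in house 2.
From clue 1, the person in the black house must be in house 4.
House 3 color: only teal fits.
So: house 1 = brown/topaz, house 2 = white/onyx, house 3 = teal/diamond, house 4 = black/sapphire.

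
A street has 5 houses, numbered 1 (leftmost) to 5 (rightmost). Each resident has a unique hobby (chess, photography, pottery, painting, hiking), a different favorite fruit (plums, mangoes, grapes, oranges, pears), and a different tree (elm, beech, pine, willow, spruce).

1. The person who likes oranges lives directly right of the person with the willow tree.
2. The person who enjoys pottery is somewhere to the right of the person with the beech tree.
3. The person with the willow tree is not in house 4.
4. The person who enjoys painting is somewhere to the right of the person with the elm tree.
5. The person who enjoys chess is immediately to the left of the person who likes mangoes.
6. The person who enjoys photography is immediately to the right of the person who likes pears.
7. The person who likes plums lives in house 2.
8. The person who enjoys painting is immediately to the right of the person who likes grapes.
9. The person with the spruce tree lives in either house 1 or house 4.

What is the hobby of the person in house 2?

The person who likes plums is in house 2 (clue 7).
The only tree still possible for house 5 is pine.
That leaves hiking as the hobby for house 1.
So house 5 gets mangoes for favorite fruit.
By clue 5, the person who enjoys chess is in house 4.
That leaves pottery as the hobby for house 3.
So house 3 gets oranges for favorite fruit.
By clue 1, the person with the willow tree is in house 2.
The only tree still possible for house 3 is elm.
That leaves spruce as the tree for house 4.
Clue 4 places the person who enjoys painting in house 5.
Clue 8: the person who likes grapes is in house 4.
House 2 hobby: only photography fits.
That leaves pears as the favorite fruit for house 1.
The only tree still possible for house 1 is beech.
So: house 1 = hiking/pears/beech, house 2 = photography/plums/willow, house 3 = pottery/oranges/elm, house 4 = chess/grapes/spruce, house 5 = painting/mangoes/pine.

photography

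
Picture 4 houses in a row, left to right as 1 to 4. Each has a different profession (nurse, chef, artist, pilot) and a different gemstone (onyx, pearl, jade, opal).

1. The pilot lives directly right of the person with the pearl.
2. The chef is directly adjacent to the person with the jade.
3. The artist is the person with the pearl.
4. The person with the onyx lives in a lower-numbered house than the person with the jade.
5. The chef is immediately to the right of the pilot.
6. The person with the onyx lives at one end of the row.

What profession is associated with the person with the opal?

chef

Clue 6: the person with the onyx is in house 1.
Clue 1: the pilot is in house 3.
Clue 1 places the person with the pearl in house 2.
The artist is in house 2 (clue 3).
From clue 5, the chef must be in house 4.
House 1's profession must be nurse (nothing else left).
The person with the jade is in house 3 (clue 2).
The only gemstone still possible for house 4 is opal.
So: house 1 = nurse/onyx, house 2 = artist/pearl, house 3 = pilot/jade, house 4 = chef/opal.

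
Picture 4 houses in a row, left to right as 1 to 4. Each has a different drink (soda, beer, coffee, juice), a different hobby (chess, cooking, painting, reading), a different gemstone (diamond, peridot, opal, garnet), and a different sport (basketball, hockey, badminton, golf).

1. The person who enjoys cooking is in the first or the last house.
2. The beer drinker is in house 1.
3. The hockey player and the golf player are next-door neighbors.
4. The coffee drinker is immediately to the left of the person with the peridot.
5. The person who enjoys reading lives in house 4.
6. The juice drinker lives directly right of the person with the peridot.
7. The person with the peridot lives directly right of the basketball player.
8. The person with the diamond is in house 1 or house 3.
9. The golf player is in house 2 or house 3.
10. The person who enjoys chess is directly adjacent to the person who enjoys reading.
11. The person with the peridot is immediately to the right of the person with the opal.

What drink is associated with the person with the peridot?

By clue 2, the beer drinker is in house 1.
Clue 5: the person who enjoys reading is in house 4.
From clue 10, the person who enjoys chess must be in house 3.
House 2 hobby: only painting fits.
House 4 gemstone: only garnet fits.
From clue 4, the coffee drinker must be in house 2.
By clue 4, the person with the peridot is in house 3.
By clue 6, the juice drinker is in house 4.
Clue 7: the basketball player is in house 2.
Clue 11: the person with the opal is in house 2.
House 3 drink: only soda fits.
House 1's hobby must be cooking (nothing else left).
So house 1 gets diamond for gemstone.
So house 3 gets golf for sport.
By clue 3, the hockey player is in house 4.
That leaves badminton as the sport for house 1.
So: house 1 = beer/cooking/diamond/badminton, house 2 = coffee/painting/opal/basketball, house 3 = soda/chess/peridot/golf, house 4 = juice/reading/garnet/hockey.

soda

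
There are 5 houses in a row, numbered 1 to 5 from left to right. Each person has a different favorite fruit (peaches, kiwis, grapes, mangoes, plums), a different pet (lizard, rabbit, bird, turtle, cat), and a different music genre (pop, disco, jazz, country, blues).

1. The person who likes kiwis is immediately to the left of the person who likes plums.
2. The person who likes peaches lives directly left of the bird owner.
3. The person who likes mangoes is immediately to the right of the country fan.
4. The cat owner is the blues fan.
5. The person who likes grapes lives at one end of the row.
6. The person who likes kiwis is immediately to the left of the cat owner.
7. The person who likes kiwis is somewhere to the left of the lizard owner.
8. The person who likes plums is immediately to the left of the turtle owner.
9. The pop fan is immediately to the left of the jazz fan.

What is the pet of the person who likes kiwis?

rabbit

So house 1 gets rabbit for pet.
The person who likes grapes is narrowed to house 1 or 5; consider each.
Placing it in house 1 leads to a contradiction, so it's in house 5.
The person who likes kiwis is narrowed to house 1 or 2 or 3; consider each.
Placing it in house 2 and house 3 leads to a contradiction, so it's in house 1.
Clue 1 places the person who likes plums in house 2.
From clue 6, the cat owner must be in house 2.
By clue 8, the turtle owner is in house 3.
Clue 4: the blues fan is in house 2.
The person who likes mangoes is in house 4 (clue 3).
That leaves peaches as the favorite fruit for house 3.
House 1 music genre: only disco fits.
House 3 music genre: only country fits.
The only music genre still possible for house 5 is jazz.
Clue 2: the bird owner is in house 4.
The only pet still possible for house 5 is lizard.
That leaves pop as the music genre for house 4.
So: house 1 = kiwis/rabbit/disco, house 2 = plums/cat/blues, house 3 = peaches/turtle/country, house 4 = mangoes/bird/pop, house 5 = grapes/lizard/jazz.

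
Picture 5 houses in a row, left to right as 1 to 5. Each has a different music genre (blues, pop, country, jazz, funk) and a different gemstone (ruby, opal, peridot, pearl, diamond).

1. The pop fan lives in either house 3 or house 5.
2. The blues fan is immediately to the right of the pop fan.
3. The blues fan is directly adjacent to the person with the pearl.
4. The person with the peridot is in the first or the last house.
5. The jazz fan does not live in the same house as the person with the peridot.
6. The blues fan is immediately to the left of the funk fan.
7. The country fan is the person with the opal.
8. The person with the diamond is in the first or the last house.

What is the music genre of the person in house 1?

jazz

Clue 2 places the blues fan in house 4.
From clue 2, the pop fan must be in house 3.
By clue 6, the funk fan is in house 5.
House 4 gemstone: only ruby fits.
That leaves opal as the gemstone for house 2.
The only gemstone still possible for house 3 is pearl.
Clue 7: the country fan is in house 2.
That leaves jazz as the music genre for house 1.
The person with the peridot is in house 5 (clue 5).
The only gemstone still possible for house 1 is diamond.
So: house 1 = jazz/diamond, house 2 = country/opal, house 3 = pop/pearl, house 4 = blues/ruby, house 5 = funk/peridot.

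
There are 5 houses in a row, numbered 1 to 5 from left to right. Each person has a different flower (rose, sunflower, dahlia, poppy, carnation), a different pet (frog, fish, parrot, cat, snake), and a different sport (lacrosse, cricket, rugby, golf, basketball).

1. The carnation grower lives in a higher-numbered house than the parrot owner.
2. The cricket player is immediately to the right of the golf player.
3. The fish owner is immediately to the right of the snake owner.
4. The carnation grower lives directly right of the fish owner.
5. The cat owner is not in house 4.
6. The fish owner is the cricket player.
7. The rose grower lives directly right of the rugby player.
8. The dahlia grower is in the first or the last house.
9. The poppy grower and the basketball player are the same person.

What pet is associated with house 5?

The dahlia grower is narrowed to house 1 or 5; consider each.
Placing it in house 5 leads to a contradiction, so it's in house 1.
The carnation grower is narrowed to house 3 or 4 or 5; consider each.
Placing it in house 3 and house 5 leads to a contradiction, so it's in house 4.
Clue 4: the fish owner is in house 3.
By clue 6, the cricket player is in house 3.
That leaves frog as the pet for house 4.
So house 5 gets cat for pet.
From clue 2, the golf player must be in house 2.
The snake owner is in house 2 (clue 3).
So house 1 gets parrot for pet.
So house 5 gets basketball for sport.
From clue 9, the poppy grower must be in house 5.
The only flower still possible for house 3 is sunflower.
Clue 7 places the rugby player in house 1.
So house 2 gets rose for flower.
House 4's sport must be lacrosse (nothing else left).
So: house 1 = dahlia/parrot/rugby, house 2 = rose/snake/golf, house 3 = sunflower/fish/cricket, house 4 = carnation/frog/lacrosse, house 5 = poppy/cat/basketball.

cat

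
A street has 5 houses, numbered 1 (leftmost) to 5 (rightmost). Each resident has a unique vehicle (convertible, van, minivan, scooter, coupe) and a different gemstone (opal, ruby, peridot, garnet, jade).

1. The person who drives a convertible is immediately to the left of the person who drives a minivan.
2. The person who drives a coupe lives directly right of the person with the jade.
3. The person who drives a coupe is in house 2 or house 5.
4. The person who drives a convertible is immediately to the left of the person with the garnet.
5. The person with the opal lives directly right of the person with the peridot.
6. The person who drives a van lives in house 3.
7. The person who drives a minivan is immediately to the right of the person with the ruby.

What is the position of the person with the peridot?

Clue 6 places the person who drives a van in house 3.
The person who drives a convertible is narrowed to house 1 or 4; consider each.
Placing it in house 1 leads to a contradiction, so it's in house 4.
By clue 1, the person who drives a minivan is in house 5.
By clue 4, the person with the garnet is in house 5.
Clue 7: the person with the ruby is in house 4.
The only vehicle still possible for house 1 is scooter.
That leaves coupe as the vehicle for house 2.
House 1's gemstone must be jade (nothing else left).
Clue 5 places the person with the opal in house 3.
From clue 5, the person with the peridot must be in house 2.
So: house 1 = scooter/jade, house 2 = coupe/peridot, house 3 = van/opal, house 4 = convertible/ruby, house 5 = minivan/garnet.

2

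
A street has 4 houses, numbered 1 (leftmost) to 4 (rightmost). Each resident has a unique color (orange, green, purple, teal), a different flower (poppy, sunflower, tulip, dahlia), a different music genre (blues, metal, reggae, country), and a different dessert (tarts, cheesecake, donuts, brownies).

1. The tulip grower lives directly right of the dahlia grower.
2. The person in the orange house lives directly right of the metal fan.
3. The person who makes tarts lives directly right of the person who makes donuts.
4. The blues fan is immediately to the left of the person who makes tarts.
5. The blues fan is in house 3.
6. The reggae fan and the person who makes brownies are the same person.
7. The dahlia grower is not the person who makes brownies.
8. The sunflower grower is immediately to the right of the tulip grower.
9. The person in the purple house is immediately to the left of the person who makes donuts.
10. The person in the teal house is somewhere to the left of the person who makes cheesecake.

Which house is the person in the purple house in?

2

From clue 5, the blues fan must be in house 3.
That leaves brownies as the dessert for house 1.
Clue 4 places the person who makes tarts in house 4.
From clue 6, the reggae fan must be in house 1.
Clue 7 places the dahlia grower in house 2.
House 4's color must be green (nothing else left).
House 1 flower: only poppy fits.
House 4 flower: only sunflower fits.
House 4 music genre: only country fits.
Clue 2: the person in the orange house is in house 3.
From clue 3, the person who makes donuts must be in house 3.
Clue 9 places the person in the purple house in house 2.
So house 1 gets teal for color.
That leaves tulip as the flower for house 3.
House 2's music genre must be metal (nothing else left).
So house 2 gets cheesecake for dessert.
So: house 1 = teal/poppy/reggae/brownies, house 2 = purple/dahlia/metal/cheesecake, house 3 = orange/tulip/blues/donuts, house 4 = green/sunflower/country/tarts.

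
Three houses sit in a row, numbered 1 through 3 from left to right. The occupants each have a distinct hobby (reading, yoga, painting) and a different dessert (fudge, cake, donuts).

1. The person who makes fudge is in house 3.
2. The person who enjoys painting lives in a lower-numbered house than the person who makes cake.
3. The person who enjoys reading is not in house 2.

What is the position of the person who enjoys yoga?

The person who makes fudge is in house 3 (clue 1).
House 1 dessert: only donuts fits.
The only dessert still possible for house 2 is cake.
From clue 2, the person who enjoys painting must be in house 1.
The only hobby still possible for house 2 is yoga.
That leaves reading as the hobby for house 3.
So: house 1 = painting/donuts, house 2 = yoga/cake, house 3 = reading/fudge.

2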